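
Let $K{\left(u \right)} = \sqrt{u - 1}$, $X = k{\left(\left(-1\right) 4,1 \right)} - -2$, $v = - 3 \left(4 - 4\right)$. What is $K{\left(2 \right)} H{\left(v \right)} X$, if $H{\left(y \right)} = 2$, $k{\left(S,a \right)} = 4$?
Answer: $12$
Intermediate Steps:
$v = 0$ ($v = \left(-3\right) 0 = 0$)
$X = 6$ ($X = 4 - -2 = 4 + 2 = 6$)
$K{\left(u \right)} = \sqrt{-1 + u}$
$K{\left(2 \right)} H{\left(v \right)} X = \sqrt{-1 + 2} \cdot 2 \cdot 6 = \sqrt{1} \cdot 2 \cdot 6 = 1 \cdot 2 \cdot 6 = 2 \cdot 6 = 12$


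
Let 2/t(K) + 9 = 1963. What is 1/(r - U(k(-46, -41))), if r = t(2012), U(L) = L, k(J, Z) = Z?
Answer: 977/40058 ≈ 0.024390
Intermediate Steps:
t(K) = 1/977 (t(K) = 2/(-9 + 1963) = 2/1954 = 2*(1/1954) = 1/977)
r = 1/977 ≈ 0.0010235
1/(r - U(k(-46, -41))) = 1/(1/977 - 1*(-41)) = 1/(1/977 + 41) = 1/(40058/977) = 977/40058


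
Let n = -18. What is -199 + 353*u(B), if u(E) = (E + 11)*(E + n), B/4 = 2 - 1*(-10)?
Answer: 624611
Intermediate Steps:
B = 48 (B = 4*(2 - 1*(-10)) = 4*(2 + 10) = 4*12 = 48)
u(E) = (-18 + E)*(11 + E) (u(E) = (E + 11)*(E - 18) = (11 + E)*(-18 + E) = (-18 + E)*(11 + E))
-199 + 353*u(B) = -199 + 353*(-198 + 48**2 - 7*48) = -199 + 353*(-198 + 2304 - 336) = -199 + 353*1770 = -199 + 624810 = 624611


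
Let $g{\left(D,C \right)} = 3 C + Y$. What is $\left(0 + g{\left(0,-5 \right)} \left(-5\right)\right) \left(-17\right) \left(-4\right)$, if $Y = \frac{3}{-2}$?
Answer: $5610$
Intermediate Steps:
$Y = - \frac{3}{2}$ ($Y = 3 \left(- \frac{1}{2}\right) = - \frac{3}{2} \approx -1.5$)
$g{\left(D,C \right)} = - \frac{3}{2} + 3 C$ ($g{\left(D,C \right)} = 3 C - \frac{3}{2} = - \frac{3}{2} + 3 C$)
$\left(0 + g{\left(0,-5 \right)} \left(-5\right)\right) \left(-17\right) \left(-4\right) = \left(0 + \left(- \frac{3}{2} + 3 \left(-5\right)\right) \left(-5\right)\right) \left(-17\right) \left(-4\right) = \left(0 + \left(- \frac{3}{2} - 15\right) \left(-5\right)\right) \left(-17\right) \left(-4\right) = \left(0 - - \frac{165}{2}\right) \left(-17\right) \left(-4\right) = \left(0 + \frac{165}{2}\right) \left(-17\right) \left(-4\right) = \frac{165}{2} \left(-17\right) \left(-4\right) = \left(- \frac{2805}{2}\right) \left(-4\right) = 5610$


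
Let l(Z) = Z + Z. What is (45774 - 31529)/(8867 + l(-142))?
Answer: 14245/8583 ≈ 1.6597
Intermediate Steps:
l(Z) = 2*Z
(45774 - 31529)/(8867 + l(-142)) = (45774 - 31529)/(8867 + 2*(-142)) = 14245/(8867 - 284) = 14245/8583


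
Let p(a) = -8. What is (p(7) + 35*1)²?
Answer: 729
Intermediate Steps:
(p(7) + 35*1)² = (-8 + 35*1)² = (-8 + 35)² = 27² = 729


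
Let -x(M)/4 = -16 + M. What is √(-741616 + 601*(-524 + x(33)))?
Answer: 8*I*√17147 ≈ 1047.6*I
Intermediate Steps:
x(M) = 64 - 4*M (x(M) = -4*(-16 + M) = 64 - 4*M)
√(-741616 + 601*(-524 + x(33))) = √(-741616 + 601*(-524 + (64 - 4*33))) = √(-741616 + 601*(-524 + (64 - 132))) = √(-741616 + 601*(-524 - 68)) = √(-741616 + 601*(-592)) = √(-741616 - 355792) = √(-1097408) = 8*I*√17147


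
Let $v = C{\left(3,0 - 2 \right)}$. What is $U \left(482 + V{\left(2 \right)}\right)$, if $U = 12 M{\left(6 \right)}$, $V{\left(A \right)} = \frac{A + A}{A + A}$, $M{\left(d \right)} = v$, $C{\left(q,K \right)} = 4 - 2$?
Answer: $11592$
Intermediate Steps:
$C{\left(q,K \right)} = 2$
$v = 2$
$M{\left(d \right)} = 2$
$V{\left(A \right)} = 1$ ($V{\left(A \right)} = \frac{2 A}{2 A} = 2 A \frac{1}{2 A} = 1$)
$U = 24$ ($U = 12 \cdot 2 = 24$)
$U \left(482 + V{\left(2 \right)}\right) = 24 \left(482 + 1\right) = 24 \cdot 483 = 11592$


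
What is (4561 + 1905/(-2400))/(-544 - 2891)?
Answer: -243211/183200 ≈ -1.3276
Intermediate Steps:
(4561 + 1905/(-2400))/(-544 - 2891) = (4561 + 1905*(-1/2400))/(-3435) = (4561 - 127/160)*(-1/3435) = (729633/160)*(-1/3435) = -243211/183200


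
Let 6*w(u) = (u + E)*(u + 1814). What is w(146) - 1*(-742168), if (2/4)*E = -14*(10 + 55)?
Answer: 195328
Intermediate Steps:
E = -1820 (E = 2*(-14*(10 + 55)) = 2*(-14*65) = 2*(-910) = -1820)
w(u) = (-1820 + u)*(1814 + u)/6 (w(u) = ((u - 1820)*(u + 1814))/6 = ((-1820 + u)*(1814 + u))/6 = (-1820 + u)*(1814 + u)/6)
w(146) - 1*(-742168) = (-1650740/3 - 1*146 + (⅙)*146²) - 1*(-742168) = (-1650740/3 - 146 + (⅙)*21316) + 742168 = (-1650740/3 - 146 + 10658/3) + 742168 = -546840 + 742168 = 195328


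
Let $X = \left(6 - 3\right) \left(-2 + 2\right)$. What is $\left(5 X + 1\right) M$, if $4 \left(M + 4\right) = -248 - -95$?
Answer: $- \frac{169}{4} \approx -42.25$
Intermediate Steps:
$M = - \frac{169}{4}$ ($M = -4 + \frac{-248 - -95}{4} = -4 + \frac{-248 + 95}{4} = -4 + \frac{1}{4} \left(-153\right) = -4 - \frac{153}{4} = - \frac{169}{4} \approx -42.25$)
$X = 0$ ($X = 3 \cdot 0 = 0$)
$\left(5 X + 1\right) M = \left(5 \cdot 0 + 1\right) \left(- \frac{169}{4}\right) = \left(0 + 1\right) \left(- \frac{169}{4}\right) = 1 \left(- \frac{169}{4}\right) = - \frac{169}{4}$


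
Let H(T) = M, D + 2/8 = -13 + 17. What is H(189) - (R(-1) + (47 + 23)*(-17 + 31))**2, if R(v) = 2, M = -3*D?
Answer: -3857341/4 ≈ -9.6434e+5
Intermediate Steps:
D = 15/4 (D = -1/4 + (-13 + 17) = -1/4 + 4 = 15/4 ≈ 3.7500)
M = -45/4 (M = -3*15/4 = -45/4 ≈ -11.250)
H(T) = -45/4
H(189) - (R(-1) + (47 + 23)*(-17 + 31))**2 = -45/4 - (2 + (47 + 23)*(-17 + 31))**2 = -45/4 - (2 + 70*14)**2 = -45/4 - (2 + 980)**2 = -45/4 - 1*982**2 = -45/4 - 1*964324 = -45/4 - 964324 = -3857341/4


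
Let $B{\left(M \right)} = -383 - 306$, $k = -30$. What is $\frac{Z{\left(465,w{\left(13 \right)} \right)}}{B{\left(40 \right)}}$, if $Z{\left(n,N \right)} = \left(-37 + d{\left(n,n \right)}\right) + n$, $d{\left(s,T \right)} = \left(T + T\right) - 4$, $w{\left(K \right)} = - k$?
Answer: $- \frac{1354}{689} \approx -1.9652$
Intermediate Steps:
$B{\left(M \right)} = -689$ ($B{\left(M \right)} = -383 - 306 = -689$)
$w{\left(K \right)} = 30$ ($w{\left(K \right)} = \left(-1\right) \left(-30\right) = 30$)
$d{\left(s,T \right)} = -4 + 2 T$ ($d{\left(s,T \right)} = 2 T - 4 = -4 + 2 T$)
$Z{\left(n,N \right)} = -41 + 3 n$ ($Z{\left(n,N \right)} = \left(-37 + \left(-4 + 2 n\right)\right) + n = \left(-41 + 2 n\right) + n = -41 + 3 n$)
$\frac{Z{\left(465,w{\left(13 \right)} \right)}}{B{\left(40 \right)}} = \frac{-41 + 3 \cdot 465}{-689} = \left(-41 + 1395\right) \left(- \frac{1}{689}\right) = 1354 \left(- \frac{1}{689}\right) = - \frac{1354}{689}$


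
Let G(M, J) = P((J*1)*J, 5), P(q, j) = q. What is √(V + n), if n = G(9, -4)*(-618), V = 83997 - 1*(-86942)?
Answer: 121*√11 ≈ 401.31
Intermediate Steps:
V = 170939 (V = 83997 + 86942 = 170939)
G(M, J) = J² (G(M, J) = (J*1)*J = J*J = J²)
n = -9888 (n = (-4)²*(-618) = 16*(-618) = -9888)
√(V + n) = √(170939 - 9888) = √161051 = 121*√11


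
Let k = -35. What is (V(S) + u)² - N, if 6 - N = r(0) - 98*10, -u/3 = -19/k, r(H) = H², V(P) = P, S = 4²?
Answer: -954841/1225 ≈ -779.46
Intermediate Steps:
S = 16
u = -57/35 (u = -(-57)/(-35) = -(-57)*(-1)/35 = -3*19/35 = -57/35 ≈ -1.6286)
N = 986 (N = 6 - (0² - 98*10) = 6 - (0 - 980) = 6 - 1*(-980) = 6 + 980 = 986)
(V(S) + u)² - N = (16 - 57/35)² - 1*986 = (503/35)² - 986 = 253009/1225 - 986 = -954841/1225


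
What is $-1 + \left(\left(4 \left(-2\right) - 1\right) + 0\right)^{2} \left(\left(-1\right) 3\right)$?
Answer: $-244$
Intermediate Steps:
$-1 + \left(\left(4 \left(-2\right) - 1\right) + 0\right)^{2} \left(\left(-1\right) 3\right) = -1 + \left(\left(-8 - 1\right) + 0\right)^{2} \left(-3\right) = -1 + \left(-9 + 0\right)^{2} \left(-3\right) = -1 + \left(-9\right)^{2} \left(-3\right) = -1 + 81 \left(-3\right) = -1 - 243 = -244$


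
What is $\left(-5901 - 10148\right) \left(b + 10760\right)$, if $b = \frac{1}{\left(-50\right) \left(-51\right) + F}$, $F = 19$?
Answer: $- \frac{443633535609}{2569} \approx -1.7269 \cdot 10^{8}$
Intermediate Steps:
$b = \frac{1}{2569}$ ($b = \frac{1}{\left(-50\right) \left(-51\right) + 19} = \frac{1}{2550 + 19} = \frac{1}{2569} \approx 0.00038926$)
$\left(-5901 - 10148\right) \left(b + 10760\right) = \left(-5901 - 10148\right) \left(\frac{1}{2569} + 10760\right) = \left(-16049\right) \frac{27642441}{2569} = - \frac{443633535609}{2569}$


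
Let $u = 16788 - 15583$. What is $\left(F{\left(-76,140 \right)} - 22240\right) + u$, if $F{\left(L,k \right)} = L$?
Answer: $-21111$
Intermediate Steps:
$u = 1205$ ($u = 16788 - 15583 = 1205$)
$\left(F{\left(-76,140 \right)} - 22240\right) + u = \left(-76 - 22240\right) + 1205 = -22316 + 1205 = -21111$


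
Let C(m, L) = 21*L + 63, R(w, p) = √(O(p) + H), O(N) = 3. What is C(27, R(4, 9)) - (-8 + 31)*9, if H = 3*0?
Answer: -144 + 21*√3 ≈ -107.63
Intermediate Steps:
H = 0
R(w, p) = √3 (R(w, p) = √(3 + 0) = √3)
C(m, L) = 63 + 21*L
C(27, R(4, 9)) - (-8 + 31)*9 = (63 + 21*√3) - (-8 + 31)*9 = (63 + 21*√3) - 23*9 = (63 + 21*√3) - 1*207 = (63 + 21*√3) - 207 = -144 + 21*√3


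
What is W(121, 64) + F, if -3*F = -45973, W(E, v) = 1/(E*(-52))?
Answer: 289262113/18876 ≈ 15324.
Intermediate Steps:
W(E, v) = -1/(52*E) (W(E, v) = 1/(-52*E) = -1/(52*E))
F = 45973/3 (F = -1/3*(-45973) = 45973/3 ≈ 15324.)
W(121, 64) + F = -1/52/121 + 45973/3 = -1/52*1/121 + 45973/3 = -1/6292 + 45973/3 = 289262113/18876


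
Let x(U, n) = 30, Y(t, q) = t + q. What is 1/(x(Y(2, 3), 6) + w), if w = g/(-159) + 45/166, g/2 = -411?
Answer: 8798/311809 ≈ 0.028216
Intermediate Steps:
g = -822 (g = 2*(-411) = -822)
Y(t, q) = q + t
w = 47869/8798 (w = -822/(-159) + 45/166 = -822*(-1/159) + 45*(1/166) = 274/53 + 45/166 = 47869/8798 ≈ 5.4409)
1/(x(Y(2, 3), 6) + w) = 1/(30 + 47869/8798) = 1/(311809/8798) = 8798/311809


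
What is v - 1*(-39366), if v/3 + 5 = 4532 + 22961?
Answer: 121830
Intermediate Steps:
v = 82464 (v = -15 + 3*(4532 + 22961) = -15 + 3*27493 = -15 + 82479 = 82464)
v - 1*(-39366) = 82464 - 1*(-39366) = 82464 + 39366 = 121830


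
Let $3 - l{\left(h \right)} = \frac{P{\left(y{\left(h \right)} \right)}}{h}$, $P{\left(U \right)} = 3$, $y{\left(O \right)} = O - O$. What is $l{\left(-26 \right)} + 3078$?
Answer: $\frac{80109}{26} \approx 3081.1$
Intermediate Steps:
$y{\left(O \right)} = 0$
$l{\left(h \right)} = 3 - \frac{3}{h}$
$l{\left(-26 \right)} + 3078 = \left(3 - \frac{3}{-26}\right) + 3078 = \left(3 - - \frac{3}{26}\right) + 3078 = \left(3 + \frac{3}{26}\right) + 3078 = \frac{81}{26} + 3078 = \frac{80109}{26}$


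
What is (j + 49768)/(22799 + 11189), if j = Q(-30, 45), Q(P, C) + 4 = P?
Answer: 24867/16994 ≈ 1.4633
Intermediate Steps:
Q(P, C) = -4 + P
j = -34 (j = -4 - 30 = -34)
(j + 49768)/(22799 + 11189) = (-34 + 49768)/(22799 + 11189) = 49734/33988 = 49734*(1/33988) = 24867/16994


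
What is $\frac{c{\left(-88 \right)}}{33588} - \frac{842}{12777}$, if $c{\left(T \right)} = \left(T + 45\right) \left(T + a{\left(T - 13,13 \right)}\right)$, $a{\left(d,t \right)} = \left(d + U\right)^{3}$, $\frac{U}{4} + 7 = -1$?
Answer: $\frac{430861571293}{143051292} \approx 3011.9$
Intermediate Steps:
$U = -32$ ($U = -28 + 4 \left(-1\right) = -28 - 4 = -32$)
$a{\left(d,t \right)} = \left(-32 + d\right)^{3}$ ($a{\left(d,t \right)} = \left(d - 32\right)^{3} = \left(-32 + d\right)^{3}$)
$c{\left(T \right)} = \left(45 + T\right) \left(T + \left(-45 + T\right)^{3}\right)$ ($c{\left(T \right)} = \left(T + 45\right) \left(T + \left(-32 + \left(T - 13\right)\right)^{3}\right) = \left(45 + T\right) \left(T + \left(-32 + \left(-13 + T\right)\right)^{3}\right) = \left(45 + T\right) \left(T + \left(-45 + T\right)^{3}\right)$)
$\frac{c{\left(-88 \right)}}{33588} - \frac{842}{12777} = \frac{-4100625 + \left(-88\right)^{2} + \left(-88\right)^{4} - 90 \left(-88\right)^{3} + 182295 \left(-88\right)}{33588} - \frac{842}{12777} = \left(-4100625 + 7744 + 59969536 - -61332480 - 16041960\right) \frac{1}{33588} - \frac{842}{12777} = \left(-4100625 + 7744 + 59969536 + 61332480 - 16041960\right) \frac{1}{33588} - \frac{842}{12777} = 101167175 \cdot \frac{1}{33588} - \frac{842}{12777} = \frac{101167175}{33588} - \frac{842}{12777} = \frac{430861571293}{143051292}$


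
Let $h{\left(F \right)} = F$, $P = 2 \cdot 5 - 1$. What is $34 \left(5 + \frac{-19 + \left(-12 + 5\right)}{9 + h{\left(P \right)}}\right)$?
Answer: $\frac{1088}{9} \approx 120.89$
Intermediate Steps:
$P = 9$ ($P = 10 - 1 = 9$)
$34 \left(5 + \frac{-19 + \left(-12 + 5\right)}{9 + h{\left(P \right)}}\right) = 34 \left(5 + \frac{-19 + \left(-12 + 5\right)}{9 + 9}\right) = 34 \left(5 + \frac{-19 - 7}{18}\right) = 34 \left(5 - \frac{13}{9}\right) = 34 \cdot \frac{32}{9} = \frac{1088}{9}$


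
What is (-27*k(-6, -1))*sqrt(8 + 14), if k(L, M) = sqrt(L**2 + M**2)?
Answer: -27*sqrt(814) ≈ -770.33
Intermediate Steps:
(-27*k(-6, -1))*sqrt(8 + 14) = (-27*sqrt((-6)**2 + (-1)**2))*sqrt(8 + 14) = (-27*sqrt(36 + 1))*sqrt(22) = (-27*sqrt(37))*sqrt(22) = -27*sqrt(814)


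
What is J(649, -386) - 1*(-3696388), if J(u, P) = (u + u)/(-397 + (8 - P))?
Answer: 11087866/3 ≈ 3.6960e+6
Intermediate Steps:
J(u, P) = 2*u/(-389 - P) (J(u, P) = (2*u)/(-389 - P) = 2*u/(-389 - P))
J(649, -386) - 1*(-3696388) = -2*649/(389 - 386) - 1*(-3696388) = -2*649/3 + 3696388 = -2*649*1/3 + 3696388 = -1298/3 + 3696388 = 11087866/3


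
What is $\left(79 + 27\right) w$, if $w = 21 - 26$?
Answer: $-530$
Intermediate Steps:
$w = -5$
$\left(79 + 27\right) w = \left(79 + 27\right) \left(-5\right) = 106 \left(-5\right) = -530$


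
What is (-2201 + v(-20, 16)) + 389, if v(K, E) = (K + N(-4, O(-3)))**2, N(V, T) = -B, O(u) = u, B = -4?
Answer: -1556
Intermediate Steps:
N(V, T) = 4 (N(V, T) = -1*(-4) = 4)
v(K, E) = (4 + K)**2 (v(K, E) = (K + 4)**2 = (4 + K)**2)
(-2201 + v(-20, 16)) + 389 = (-2201 + (4 - 20)**2) + 389 = (-2201 + (-16)**2) + 389 = (-2201 + 256) + 389 = -1945 + 389 = -1556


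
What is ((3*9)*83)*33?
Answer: 73953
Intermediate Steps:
((3*9)*83)*33 = (27*83)*33 = 2241*33 = 73953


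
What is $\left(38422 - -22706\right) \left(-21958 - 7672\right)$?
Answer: $-1811222640$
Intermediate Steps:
$\left(38422 - -22706\right) \left(-21958 - 7672\right) = \left(38422 + \left(-2042 + 24748\right)\right) \left(-29630\right) = \left(38422 + 22706\right) \left(-29630\right) = 61128 \left(-29630\right) = -1811222640$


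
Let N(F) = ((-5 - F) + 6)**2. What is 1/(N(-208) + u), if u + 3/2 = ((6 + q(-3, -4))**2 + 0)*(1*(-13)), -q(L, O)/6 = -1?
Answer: 2/83615 ≈ 2.3919e-5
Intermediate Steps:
q(L, O) = 6 (q(L, O) = -6*(-1) = 6)
N(F) = (1 - F)**2
u = -3747/2 (u = -3/2 + ((6 + 6)**2 + 0)*(1*(-13)) = -3/2 + (12**2 + 0)*(-13) = -3/2 + (144 + 0)*(-13) = -3/2 + 144*(-13) = -3/2 - 1872 = -3747/2 ≈ -1873.5)
1/(N(-208) + u) = 1/((-1 - 208)**2 - 3747/2) = 1/((-209)**2 - 3747/2) = 1/(43681 - 3747/2) = 1/(83615/2) = 2/83615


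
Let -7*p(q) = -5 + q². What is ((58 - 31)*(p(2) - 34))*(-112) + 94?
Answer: 102478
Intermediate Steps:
p(q) = 5/7 - q²/7 (p(q) = -(-5 + q²)/7 = 5/7 - q²/7)
((58 - 31)*(p(2) - 34))*(-112) + 94 = ((58 - 31)*((5/7 - ⅐*2²) - 34))*(-112) + 94 = (27*((5/7 - ⅐*4) - 34))*(-112) + 94 = (27*((5/7 - 4/7) - 34))*(-112) + 94 = (27*(⅐ - 34))*(-112) + 94 = (27*(-237/7))*(-112) + 94 = -6399/7*(-112) + 94 = 102384 + 94 = 102478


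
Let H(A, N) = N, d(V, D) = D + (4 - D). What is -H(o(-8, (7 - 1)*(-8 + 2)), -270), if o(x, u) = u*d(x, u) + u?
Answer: 270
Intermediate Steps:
d(V, D) = 4
o(x, u) = 5*u (o(x, u) = u*4 + u = 4*u + u = 5*u)
-H(o(-8, (7 - 1)*(-8 + 2)), -270) = -1*(-270) = 270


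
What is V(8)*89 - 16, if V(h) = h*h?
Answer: 5680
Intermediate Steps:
V(h) = h**2
V(8)*89 - 16 = 8**2*89 - 16 = 64*89 - 16 = 5696 - 16 = 5680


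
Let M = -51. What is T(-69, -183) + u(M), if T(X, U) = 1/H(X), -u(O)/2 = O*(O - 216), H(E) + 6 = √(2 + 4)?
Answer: -136171/5 - √6/30 ≈ -27234.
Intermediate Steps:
H(E) = -6 + √6 (H(E) = -6 + √(2 + 4) = -6 + √6)
u(O) = -2*O*(-216 + O) (u(O) = -2*O*(O - 216) = -2*O*(-216 + O))
T(X, U) = 1/(-6 + √6)
T(-69, -183) + u(M) = (-⅕ - √6/30) + 2*(-51)*(216 - 1*(-51)) = (-⅕ - √6/30) + 2*(-51)*(216 + 51) = (-⅕ - √6/30) + 2*(-51)*267 = (-⅕ - √6/30) - 27234 = -136171/5 - √6/30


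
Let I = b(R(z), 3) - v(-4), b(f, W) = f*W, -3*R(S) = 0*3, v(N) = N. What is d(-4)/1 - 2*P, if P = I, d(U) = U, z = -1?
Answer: -12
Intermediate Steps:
R(S) = 0 (R(S) = -0*3 = -⅓*0 = 0)
b(f, W) = W*f
I = 4 (I = 3*0 - 1*(-4) = 0 + 4 = 4)
P = 4
d(-4)/1 - 2*P = -4/1 - 2*4 = -4*1 - 8 = -4 - 8 = -12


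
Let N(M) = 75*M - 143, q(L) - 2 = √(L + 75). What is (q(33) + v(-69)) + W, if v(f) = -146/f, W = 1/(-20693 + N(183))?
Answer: 2019455/490659 + 6*√3 ≈ 14.508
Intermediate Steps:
q(L) = 2 + √(75 + L) (q(L) = 2 + √(L + 75) = 2 + √(75 + L))
N(M) = -143 + 75*M
W = -1/7111 (W = 1/(-20693 + (-143 + 75*183)) = 1/(-20693 + (-143 + 13725)) = 1/(-20693 + 13582) = 1/(-7111) = -1/7111 ≈ -0.00014063)
(q(33) + v(-69)) + W = ((2 + √(75 + 33)) - 146/(-69)) - 1/7111 = ((2 + √108) - 146*(-1/69)) - 1/7111 = ((2 + 6*√3) + 146/69) - 1/7111 = (284/69 + 6*√3) - 1/7111 = 2019455/490659 + 6*√3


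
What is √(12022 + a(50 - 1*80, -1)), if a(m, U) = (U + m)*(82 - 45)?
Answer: 5*√435 ≈ 104.28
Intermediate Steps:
a(m, U) = 37*U + 37*m (a(m, U) = (U + m)*37 = 37*U + 37*m)
√(12022 + a(50 - 1*80, -1)) = √(12022 + (37*(-1) + 37*(50 - 1*80))) = √(12022 + (-37 + 37*(50 - 80))) = √(12022 + (-37 + 37*(-30))) = √(12022 + (-37 - 1110)) = √(12022 - 1147) = √10875 = 5*√435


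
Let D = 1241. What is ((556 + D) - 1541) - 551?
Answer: -295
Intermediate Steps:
((556 + D) - 1541) - 551 = ((556 + 1241) - 1541) - 551 = (1797 - 1541) - 551 = 256 - 551 = -295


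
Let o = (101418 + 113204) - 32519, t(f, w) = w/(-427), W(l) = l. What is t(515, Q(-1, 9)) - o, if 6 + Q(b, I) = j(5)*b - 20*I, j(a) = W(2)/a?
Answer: -388788973/2135 ≈ -1.8210e+5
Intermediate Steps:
j(a) = 2/a
Q(b, I) = -6 - 20*I + 2*b/5 (Q(b, I) = -6 + ((2/5)*b - 20*I) = -6 + ((2*(⅕))*b - 20*I) = -6 + (2*b/5 - 20*I) = -6 + (-20*I + 2*b/5) = -6 - 20*I + 2*b/5)
t(f, w) = -w/427 (t(f, w) = w*(-1/427) = -w/427)
o = 182103 (o = 214622 - 32519 = 182103)
t(515, Q(-1, 9)) - o = -(-6 - 20*9 + (⅖)*(-1))/427 - 1*182103 = -(-6 - 180 - ⅖)/427 - 182103 = -1/427*(-932/5) - 182103 = 932/2135 - 182103 = -388788973/2135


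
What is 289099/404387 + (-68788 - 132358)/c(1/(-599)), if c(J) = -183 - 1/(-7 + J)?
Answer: 341365141433785/310125603461 ≈ 1100.7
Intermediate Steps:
289099/404387 + (-68788 - 132358)/c(1/(-599)) = 289099/404387 + (-68788 - 132358)/(((1280 - 183/(-599))/(-7 + 1/(-599)))) = 289099*(1/404387) - 201146*(-7 - 1/599)/(1280 - 183*(-1/599)) = 289099/404387 - 201146*(-4194/(599*(1280 + 183/599))) = 289099/404387 - 201146/((-599/4194*766903/599)) = 289099/404387 - 201146/(-766903/4194) = 289099/404387 - 201146*(-4194/766903) = 289099/404387 + 843606324/766903 = 341365141433785/310125603461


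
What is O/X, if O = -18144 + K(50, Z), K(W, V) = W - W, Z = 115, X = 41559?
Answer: -864/1979 ≈ -0.43658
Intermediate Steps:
K(W, V) = 0
O = -18144 (O = -18144 + 0 = -18144)
O/X = -18144/41559 = -18144*1/41559 = -864/1979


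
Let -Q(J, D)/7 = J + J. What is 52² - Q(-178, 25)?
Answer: 212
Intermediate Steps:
Q(J, D) = -14*J (Q(J, D) = -7*(J + J) = -14*J)
52² - Q(-178, 25) = 52² - (-14)*(-178) = 2704 - 1*2492 = 2704 - 2492 = 212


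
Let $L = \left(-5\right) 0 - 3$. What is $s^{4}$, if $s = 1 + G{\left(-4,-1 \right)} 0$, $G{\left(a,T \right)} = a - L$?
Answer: $1$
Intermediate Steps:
$L = -3$ ($L = 0 - 3 = -3$)
$G{\left(a,T \right)} = 3 + a$ ($G{\left(a,T \right)} = a - -3 = a + 3 = 3 + a$)
$s = 1$ ($s = 1 + \left(3 - 4\right) 0 = 1 - 0 = 1 + 0 = 1$)
$s^{4} = 1^{4} = 1$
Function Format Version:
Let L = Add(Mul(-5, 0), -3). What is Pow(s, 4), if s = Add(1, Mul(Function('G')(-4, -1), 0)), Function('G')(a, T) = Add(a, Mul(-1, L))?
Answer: 1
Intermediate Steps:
L = -3 (L = Add(0, -3) = -3)
Function('G')(a, T) = Add(3, a) (Function('G')(a, T) = Add(a, Mul(-1, -3)) = Add(a, 3) = Add(3, a))
s = 1 (s = Add(1, Mul(Add(3, -4), 0)) = Add(1, Mul(-1, 0)) = Add(1, 0) = 1)
Pow(s, 4) = Pow(1, 4) = 1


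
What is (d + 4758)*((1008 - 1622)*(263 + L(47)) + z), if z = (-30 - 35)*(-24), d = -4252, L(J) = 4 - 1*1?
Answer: -81852584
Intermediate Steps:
L(J) = 3 (L(J) = 4 - 1 = 3)
z = 1560 (z = -65*(-24) = 1560)
(d + 4758)*((1008 - 1622)*(263 + L(47)) + z) = (-4252 + 4758)*((1008 - 1622)*(263 + 3) + 1560) = 506*(-614*266 + 1560) = 506*(-163324 + 1560) = 506*(-161764) = -81852584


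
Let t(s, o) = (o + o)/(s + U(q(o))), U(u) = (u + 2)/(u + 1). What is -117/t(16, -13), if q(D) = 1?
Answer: 315/4 ≈ 78.750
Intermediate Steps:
U(u) = (2 + u)/(1 + u)
t(s, o) = 2*o/(3/2 + s) (t(s, o) = (o + o)/(s + (2 + 1)/(1 + 1)) = (2*o)/(s + 3/2) = (2*o)/(3/2 + s) = 2*o/(3/2 + s))
-117/t(16, -13) = -117/(4*(-13)/(3 + 2*16)) = -117/(4*(-13)/(3 + 32)) = -117/(4*(-13)/35) = -117/(4*(-13)*(1/35)) = -117/(-52/35) = -117*(-35/52) = 315/4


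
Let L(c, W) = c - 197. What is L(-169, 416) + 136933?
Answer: 136567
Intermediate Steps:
L(c, W) = -197 + c
L(-169, 416) + 136933 = (-197 - 169) + 136933 = -366 + 136933 = 136567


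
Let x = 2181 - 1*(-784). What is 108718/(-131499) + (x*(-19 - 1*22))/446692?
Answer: -3397322989/3091555332 ≈ -1.0989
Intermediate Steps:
x = 2965 (x = 2181 + 784 = 2965)
108718/(-131499) + (x*(-19 - 1*22))/446692 = 108718/(-131499) + (2965*(-19 - 1*22))/446692 = 108718*(-1/131499) + (2965*(-19 - 22))*(1/446692) = -5722/6921 + (2965*(-41))*(1/446692) = -5722/6921 - 121565*1/446692 = -5722/6921 - 121565/446692 = -3397322989/3091555332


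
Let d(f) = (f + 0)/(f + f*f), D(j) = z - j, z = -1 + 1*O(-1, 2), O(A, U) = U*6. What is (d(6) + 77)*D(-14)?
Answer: 13500/7 ≈ 1928.6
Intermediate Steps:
O(A, U) = 6*U
z = 11 (z = -1 + 1*(6*2) = -1 + 1*12 = -1 + 12 = 11)
D(j) = 11 - j
d(f) = f/(f + f**2)
(d(6) + 77)*D(-14) = (1/(1 + 6) + 77)*(11 - 1*(-14)) = (1/7 + 77)*(11 + 14) = (1/7 + 77)*25 = (540/7)*25 = 13500/7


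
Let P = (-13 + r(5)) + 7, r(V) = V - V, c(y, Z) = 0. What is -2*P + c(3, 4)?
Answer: 12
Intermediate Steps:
r(V) = 0
P = -6 (P = (-13 + 0) + 7 = -13 + 7 = -6)
-2*P + c(3, 4) = -2*(-6) + 0 = 12 + 0 = 12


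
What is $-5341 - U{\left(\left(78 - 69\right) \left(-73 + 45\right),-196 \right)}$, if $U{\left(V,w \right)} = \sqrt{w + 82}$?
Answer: $-5341 - i \sqrt{114} \approx -5341.0 - 10.677 i$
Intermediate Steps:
$U{\left(V,w \right)} = \sqrt{82 + w}$
$-5341 - U{\left(\left(78 - 69\right) \left(-73 + 45\right),-196 \right)} = -5341 - \sqrt{82 - 196} = -5341 - \sqrt{-114} = -5341 - i \sqrt{114}$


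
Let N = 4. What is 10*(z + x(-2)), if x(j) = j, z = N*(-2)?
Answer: -100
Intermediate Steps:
z = -8 (z = 4*(-2) = -8)
10*(z + x(-2)) = 10*(-8 - 2) = 10*(-10) = -100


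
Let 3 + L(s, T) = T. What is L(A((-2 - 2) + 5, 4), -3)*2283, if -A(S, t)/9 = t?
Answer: -13698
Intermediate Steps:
A(S, t) = -9*t
L(s, T) = -3 + T
L(A((-2 - 2) + 5, 4), -3)*2283 = (-3 - 3)*2283 = -6*2283 = -13698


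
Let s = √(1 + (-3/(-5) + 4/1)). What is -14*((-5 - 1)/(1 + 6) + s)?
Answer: 12 - 28*√35/5 ≈ -21.130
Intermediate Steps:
s = 2*√35/5 (s = √(1 + (-3*(-⅕) + 4*1)) = √(1 + (⅗ + 4)) = √(1 + 23/5) = √(28/5) = 2*√35/5 ≈ 2.3664)
-14*((-5 - 1)/(1 + 6) + s) = -14*((-5 - 1)/(1 + 6) + 2*√35/5) = -14*(-6/7 + 2*√35/5) = 12 - 28*√35/5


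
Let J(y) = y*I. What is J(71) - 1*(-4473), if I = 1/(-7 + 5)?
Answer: 8875/2 ≈ 4437.5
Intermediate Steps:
I = -1/2 (I = 1/(-2) = -1/2 ≈ -0.50000)
J(y) = -y/2 (J(y) = y*(-1/2) = -y/2)
J(71) - 1*(-4473) = -1/2*71 - 1*(-4473) = -71/2 + 4473 = 8875/2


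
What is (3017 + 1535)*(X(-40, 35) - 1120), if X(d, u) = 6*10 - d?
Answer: -4643040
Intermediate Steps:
X(d, u) = 60 - d
(3017 + 1535)*(X(-40, 35) - 1120) = (3017 + 1535)*((60 - 1*(-40)) - 1120) = 4552*((60 + 40) - 1120) = 4552*(100 - 1120) = 4552*(-1020) = -4643040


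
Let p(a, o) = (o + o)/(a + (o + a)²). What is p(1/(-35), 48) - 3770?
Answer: -5313767510/1409503 ≈ -3770.0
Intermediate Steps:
p(a, o) = 2*o/(a + (a + o)²) (p(a, o) = (2*o)/(a + (a + o)²) = 2*o/(a + (a + o)²))
p(1/(-35), 48) - 3770 = 2*48/(1/(-35) + (1/(-35) + 48)²) - 3770 = 2*48/(-1/35 + (-1/35 + 48)²) - 3770 = 2*48/(-1/35 + (1679/35)²) - 3770 = 2*48/(-1/35 + 2819041/1225) - 3770 = 2*48/(2819006/1225) - 3770 = 2*48*(1225/2819006) - 3770 = 58800/1409503 - 3770 = -5313767510/1409503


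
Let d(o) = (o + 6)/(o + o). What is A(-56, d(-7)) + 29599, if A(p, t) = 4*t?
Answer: 207195/7 ≈ 29599.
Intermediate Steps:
d(o) = (6 + o)/(2*o) (d(o) = (6 + o)/((2*o)) = (6 + o)*(1/(2*o)) = (6 + o)/(2*o))
A(-56, d(-7)) + 29599 = 4*((1/2)*(6 - 7)/(-7)) + 29599 = 4*((1/2)*(-1/7)*(-1)) + 29599 = 4*(1/14) + 29599 = 2/7 + 29599 = 207195/7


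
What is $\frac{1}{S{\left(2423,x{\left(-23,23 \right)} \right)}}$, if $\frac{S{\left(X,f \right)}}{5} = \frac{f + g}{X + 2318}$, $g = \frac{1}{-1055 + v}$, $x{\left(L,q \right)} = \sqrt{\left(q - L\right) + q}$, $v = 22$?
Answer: $\frac{4897453}{368145700} + \frac{5059068949 \sqrt{69}}{368145700} \approx 114.16$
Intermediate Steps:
$x{\left(L,q \right)} = \sqrt{- L + 2 q}$
$g = - \frac{1}{1033}$ ($g = \frac{1}{-1055 + 22} = \frac{1}{-1033} = - \frac{1}{1033} \approx -0.00096805$)
$S{\left(X,f \right)} = \frac{5 \left(- \frac{1}{1033} + f\right)}{2318 + X}$ ($S{\left(X,f \right)} = 5 \frac{f - \frac{1}{1033}}{X + 2318} = 5 \frac{- \frac{1}{1033} + f}{2318 + X} = \frac{5 \left(- \frac{1}{1033} + f\right)}{2318 + X}$)
$\frac{1}{S{\left(2423,x{\left(-23,23 \right)} \right)}} = \frac{1}{\frac{5}{1033} \frac{1}{2318 + 2423} \left(-1 + 1033 \sqrt{\left(-1\right) \left(-23\right) + 2 \cdot 23}\right)} = \frac{1}{\frac{5}{1033} \cdot \frac{1}{4741} \left(-1 + 1033 \sqrt{23 + 46}\right)} = \frac{1}{\frac{5}{1033} \cdot \frac{1}{4741} \left(-1 + 1033 \sqrt{69}\right)} = \frac{1}{- \frac{5}{4897453} + \frac{5 \sqrt{69}}{4741}}$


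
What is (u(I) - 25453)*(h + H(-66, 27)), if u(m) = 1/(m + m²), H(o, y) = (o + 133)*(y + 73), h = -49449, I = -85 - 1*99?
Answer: 36638176437835/33672 ≈ 1.0881e+9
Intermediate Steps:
I = -184 (I = -85 - 99 = -184)
H(o, y) = (73 + y)*(133 + o) (H(o, y) = (133 + o)*(73 + y) = (73 + y)*(133 + o))
(u(I) - 25453)*(h + H(-66, 27)) = (1/((-184)*(1 - 184)) - 25453)*(-49449 + (9709 + 73*(-66) + 133*27 - 66*27)) = (-1/184/(-183) - 25453)*(-49449 + (9709 - 4818 + 3591 - 1782)) = (-1/184*(-1/183) - 25453)*(-49449 + 6700) = (1/33672 - 25453)*(-42749) = -857053415/33672*(-42749) = 36638176437835/33672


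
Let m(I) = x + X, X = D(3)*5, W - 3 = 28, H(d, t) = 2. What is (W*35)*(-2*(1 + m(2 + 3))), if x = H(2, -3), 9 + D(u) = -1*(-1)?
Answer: 80290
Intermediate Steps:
D(u) = -8 (D(u) = -9 - 1*(-1) = -9 + 1 = -8)
x = 2
W = 31 (W = 3 + 28 = 31)
X = -40 (X = -8*5 = -40)
m(I) = -38 (m(I) = 2 - 40 = -38)
(W*35)*(-2*(1 + m(2 + 3))) = (31*35)*(-2*(1 - 38)) = 1085*(-2*(-37)) = 1085*74 = 80290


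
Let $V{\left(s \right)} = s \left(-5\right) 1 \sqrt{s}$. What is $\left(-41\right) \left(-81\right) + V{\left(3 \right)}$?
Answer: $3321 - 15 \sqrt{3} \approx 3295.0$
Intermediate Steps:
$V{\left(s \right)} = - 5 s^{\frac{3}{2}}$ ($V{\left(s \right)} = - 5 s 1 \sqrt{s} = - 5 s \sqrt{s} = - 5 s^{\frac{3}{2}}$)
$\left(-41\right) \left(-81\right) + V{\left(3 \right)} = \left(-41\right) \left(-81\right) - 5 \cdot 3^{\frac{3}{2}} = 3321 - 5 \cdot 3 \sqrt{3} = 3321 - 15 \sqrt{3}$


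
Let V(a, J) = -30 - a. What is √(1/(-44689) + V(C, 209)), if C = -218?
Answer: √375456018859/44689 ≈ 13.711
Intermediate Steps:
√(1/(-44689) + V(C, 209)) = √(1/(-44689) + (-30 - 1*(-218))) = √(-1/44689 + (-30 + 218)) = √(-1/44689 + 188) = √(8401531/44689) = √375456018859/44689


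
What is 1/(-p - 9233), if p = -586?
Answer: -1/8647 ≈ -0.00011565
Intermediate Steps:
1/(-p - 9233) = 1/(-1*(-586) - 9233) = 1/(586 - 9233) = 1/(-8647) = -1/8647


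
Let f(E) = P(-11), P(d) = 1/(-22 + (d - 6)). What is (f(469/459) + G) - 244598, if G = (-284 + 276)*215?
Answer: -9606403/39 ≈ -2.4632e+5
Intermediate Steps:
P(d) = 1/(-28 + d) (P(d) = 1/(-22 + (-6 + d)) = 1/(-28 + d))
f(E) = -1/39 (f(E) = 1/(-28 - 11) = 1/(-39) = -1/39)
G = -1720 (G = -8*215 = -1720)
(f(469/459) + G) - 244598 = (-1/39 - 1720) - 244598 = -67081/39 - 244598 = -9606403/39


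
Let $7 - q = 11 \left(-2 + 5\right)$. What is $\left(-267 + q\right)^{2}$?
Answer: $85849$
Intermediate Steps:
$q = -26$ ($q = 7 - 11 \left(-2 + 5\right) = 7 - 11 \cdot 3 = 7 - 33 = -26$)
$\left(-267 + q\right)^{2} = \left(-267 - 26\right)^{2} = \left(-293\right)^{2} = 85849$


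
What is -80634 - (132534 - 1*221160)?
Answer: 7992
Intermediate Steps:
-80634 - (132534 - 1*221160) = -80634 - (132534 - 221160) = -80634 - 1*(-88626) = -80634 + 88626 = 7992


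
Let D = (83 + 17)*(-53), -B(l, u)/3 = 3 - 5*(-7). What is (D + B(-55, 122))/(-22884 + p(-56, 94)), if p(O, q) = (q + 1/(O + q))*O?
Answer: 51433/267420 ≈ 0.19233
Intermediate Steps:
p(O, q) = O*(q + 1/(O + q))
B(l, u) = -114 (B(l, u) = -3*(3 - 5*(-7)) = -3*(3 + 35) = -3*38 = -114)
D = -5300 (D = 100*(-53) = -5300)
(D + B(-55, 122))/(-22884 + p(-56, 94)) = (-5300 - 114)/(-22884 - 56*(1 + 94² - 56*94)/(-56 + 94)) = -5414/(-22884 - 56*(1 + 8836 - 5264)/38) = -5414/(-22884 - 56*1/38*3573) = -5414/(-22884 - 100044/19) = -5414/(-534840/19) = -5414*(-19/534840) = 51433/267420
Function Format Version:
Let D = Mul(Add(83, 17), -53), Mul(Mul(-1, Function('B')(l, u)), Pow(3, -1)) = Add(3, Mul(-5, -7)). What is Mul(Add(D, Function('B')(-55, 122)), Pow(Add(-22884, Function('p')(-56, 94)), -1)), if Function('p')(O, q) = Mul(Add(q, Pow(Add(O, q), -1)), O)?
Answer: Rational(51433, 267420) ≈ 0.19233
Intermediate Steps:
Function('p')(O, q) = Mul(O, Add(q, Pow(Add(O, q), -1)))
Function('B')(l, u) = -114 (Function('B')(l, u) = Mul(-3, Add(3, Mul(-5, -7))) = Mul(-3, Add(3, 35)) = Mul(-3, 38) = -114)
D = -5300 (D = Mul(100, -53) = -5300)
Mul(Add(D, Function('B')(-55, 122)), Pow(Add(-22884, Function('p')(-56, 94)), -1)) = Mul(Add(-5300, -114), Pow(Add(-22884, Mul(-56, Pow(Add(-56, 94), -1), Add(1, Pow(94, 2), Mul(-56, 94)))), -1)) = Mul(-5414, Pow(Add(-22884, Mul(-56, Pow(38, -1), Add(1, 8836, -5264))), -1)) = Mul(-5414, Pow(Add(-22884, Mul(-56, Rational(1, 38), 3573)), -1)) = Mul(-5414, Pow(Add(-22884, Rational(-100044, 19)), -1)) = Mul(-5414, Pow(Rational(-534840, 19), -1)) = Mul(-5414, Rational(-19, 534840)) = Rational(51433, 267420)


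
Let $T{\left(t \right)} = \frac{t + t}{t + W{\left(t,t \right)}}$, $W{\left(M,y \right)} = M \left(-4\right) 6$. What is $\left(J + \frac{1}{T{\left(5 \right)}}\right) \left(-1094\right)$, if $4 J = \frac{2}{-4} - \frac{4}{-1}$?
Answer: $\frac{46495}{4} \approx 11624.0$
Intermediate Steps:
$W{\left(M,y \right)} = - 24 M$ ($W{\left(M,y \right)} = - 4 M 6 = - 24 M$)
$J = \frac{7}{8}$ ($J = \frac{\frac{2}{-4} - \frac{4}{-1}}{4} = \frac{2 \left(- \frac{1}{4}\right) - -4}{4} = \frac{- \frac{1}{2} + 4}{4} = \frac{1}{4} \cdot \frac{7}{2} = \frac{7}{8} \approx 0.875$)
$T{\left(t \right)} = - \frac{2}{23}$ ($T{\left(t \right)} = \frac{t + t}{t - 24 t} = \frac{2 t}{\left(-23\right) t} = 2 t \left(- \frac{1}{23 t}\right) = - \frac{2}{23}$)
$\left(J + \frac{1}{T{\left(5 \right)}}\right) \left(-1094\right) = \left(\frac{7}{8} + \frac{1}{- \frac{2}{23}}\right) \left(-1094\right) = \left(\frac{7}{8} - \frac{23}{2}\right) \left(-1094\right) = \left(- \frac{85}{8}\right) \left(-1094\right) = \frac{46495}{4}$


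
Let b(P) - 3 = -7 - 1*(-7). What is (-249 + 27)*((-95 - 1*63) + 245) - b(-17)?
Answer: -19317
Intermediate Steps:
b(P) = 3 (b(P) = 3 + (-7 - 1*(-7)) = 3 + (-7 + 7) = 3 + 0 = 3)
(-249 + 27)*((-95 - 1*63) + 245) - b(-17) = (-249 + 27)*((-95 - 1*63) + 245) - 1*3 = -222*((-95 - 63) + 245) - 3 = -222*(-158 + 245) - 3 = -222*87 - 3 = -19314 - 3 = -19317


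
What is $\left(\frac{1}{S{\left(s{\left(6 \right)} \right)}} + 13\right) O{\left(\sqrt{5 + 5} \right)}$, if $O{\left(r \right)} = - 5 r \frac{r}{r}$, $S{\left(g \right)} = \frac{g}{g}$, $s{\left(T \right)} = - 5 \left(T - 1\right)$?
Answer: $- 70 \sqrt{10} \approx -221.36$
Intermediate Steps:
$s{\left(T \right)} = 5 - 5 T$ ($s{\left(T \right)} = - 5 \left(-1 + T\right) = 5 - 5 T$)
$S{\left(g \right)} = 1$
$O{\left(r \right)} = - 5 r$ ($O{\left(r \right)} = - 5 r 1 = - 5 r$)
$\left(\frac{1}{S{\left(s{\left(6 \right)} \right)}} + 13\right) O{\left(\sqrt{5 + 5} \right)} = \left(1^{-1} + 13\right) \left(- 5 \sqrt{5 + 5}\right) = \left(1 + 13\right) \left(- 5 \sqrt{10}\right) = 14 \left(- 5 \sqrt{10}\right) = - 70 \sqrt{10}$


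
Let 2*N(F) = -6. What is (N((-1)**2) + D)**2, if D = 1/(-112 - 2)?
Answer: 117649/12996 ≈ 9.0527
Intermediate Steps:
N(F) = -3 (N(F) = (1/2)*(-6) = -3)
D = -1/114 (D = 1/(-114) = -1/114 ≈ -0.0087719)
(N((-1)**2) + D)**2 = (-3 - 1/114)**2 = (-343/114)**2 = 117649/12996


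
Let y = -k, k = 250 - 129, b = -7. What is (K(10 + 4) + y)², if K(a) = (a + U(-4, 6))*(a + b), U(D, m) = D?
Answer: 2601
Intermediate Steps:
k = 121
K(a) = (-7 + a)*(-4 + a) (K(a) = (a - 4)*(a - 7) = (-4 + a)*(-7 + a) = (-7 + a)*(-4 + a))
y = -121 (y = -1*121 = -121)
(K(10 + 4) + y)² = ((28 + (10 + 4)² - 11*(10 + 4)) - 121)² = ((28 + 14² - 11*14) - 121)² = ((28 + 196 - 154) - 121)² = (70 - 121)² = (-51)² = 2601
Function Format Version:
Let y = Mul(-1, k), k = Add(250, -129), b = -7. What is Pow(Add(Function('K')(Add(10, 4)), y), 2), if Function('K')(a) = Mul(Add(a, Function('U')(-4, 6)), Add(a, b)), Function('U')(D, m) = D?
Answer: 2601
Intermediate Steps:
k = 121
Function('K')(a) = Mul(Add(-7, a), Add(-4, a)) (Function('K')(a) = Mul(Add(a, -4), Add(a, -7)) = Mul(Add(-4, a), Add(-7, a)) = Mul(Add(-7, a), Add(-4, a)))
y = -121 (y = Mul(-1, 121) = -121)
Pow(Add(Function('K')(Add(10, 4)), y), 2) = Pow(Add(Add(28, Pow(Add(10, 4), 2), Mul(-11, Add(10, 4))), -121), 2) = Pow(Add(Add(28, Pow(14, 2), Mul(-11, 14)), -121), 2) = Pow(Add(Add(28, 196, -154), -121), 2) = Pow(Add(70, -121), 2) = Pow(-51, 2) = 2601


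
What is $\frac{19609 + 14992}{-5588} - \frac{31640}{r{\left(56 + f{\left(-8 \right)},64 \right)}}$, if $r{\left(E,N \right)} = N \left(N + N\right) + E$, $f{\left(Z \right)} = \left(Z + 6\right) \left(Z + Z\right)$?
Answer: $- \frac{11582515}{1156716} \approx -10.013$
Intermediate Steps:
$f{\left(Z \right)} = 2 Z \left(6 + Z\right)$ ($f{\left(Z \right)} = \left(6 + Z\right) 2 Z = 2 Z \left(6 + Z\right)$)
$r{\left(E,N \right)} = E + 2 N^{2}$ ($r{\left(E,N \right)} = N 2 N + E = 2 N^{2} + E = E + 2 N^{2}$)
$\frac{19609 + 14992}{-5588} - \frac{31640}{r{\left(56 + f{\left(-8 \right)},64 \right)}} = \frac{19609 + 14992}{-5588} - \frac{31640}{\left(56 + 2 \left(-8\right) \left(6 - 8\right)\right) + 2 \cdot 64^{2}} = 34601 \left(- \frac{1}{5588}\right) - \frac{31640}{\left(56 + 2 \left(-8\right) \left(-2\right)\right) + 2 \cdot 4096} = - \frac{34601}{5588} - \frac{31640}{\left(56 + 32\right) + 8192} = - \frac{34601}{5588} - \frac{31640}{88 + 8192} = - \frac{34601}{5588} - \frac{31640}{8280} = - \frac{34601}{5588} - \frac{791}{207} = - \frac{11582515}{1156716}$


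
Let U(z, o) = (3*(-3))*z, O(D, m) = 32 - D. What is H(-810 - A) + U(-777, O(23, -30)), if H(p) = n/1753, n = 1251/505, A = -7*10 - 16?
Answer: 6190659396/885265 ≈ 6993.0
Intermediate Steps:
A = -86 (A = -70 - 16 = -86)
n = 1251/505 (n = 1251*(1/505) = 1251/505 ≈ 2.4772)
U(z, o) = -9*z
H(p) = 1251/885265 (H(p) = (1251/505)/1753 = (1251/505)*(1/1753) = 1251/885265)
H(-810 - A) + U(-777, O(23, -30)) = 1251/885265 - 9*(-777) = 1251/885265 + 6993 = 6190659396/885265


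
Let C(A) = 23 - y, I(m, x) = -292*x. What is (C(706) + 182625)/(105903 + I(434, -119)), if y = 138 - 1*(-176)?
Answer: 182334/140651 ≈ 1.2964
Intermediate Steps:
y = 314 (y = 138 + 176 = 314)
C(A) = -291 (C(A) = 23 - 1*314 = 23 - 314 = -291)
(C(706) + 182625)/(105903 + I(434, -119)) = (-291 + 182625)/(105903 - 292*(-119)) = 182334/(105903 + 34748) = 182334/140651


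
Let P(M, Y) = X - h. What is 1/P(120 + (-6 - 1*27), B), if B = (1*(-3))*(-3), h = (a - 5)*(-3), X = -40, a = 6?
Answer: -1/37 ≈ -0.027027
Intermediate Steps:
h = -3 (h = (6 - 5)*(-3) = 1*(-3) = -3)
B = 9 (B = -3*(-3) = 9)
P(M, Y) = -37 (P(M, Y) = -40 - 1*(-3) = -40 + 3 = -37)
1/P(120 + (-6 - 1*27), B) = 1/(-37) = -1/37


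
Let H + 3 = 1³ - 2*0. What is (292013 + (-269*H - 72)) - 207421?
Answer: 85058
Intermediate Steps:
H = -2 (H = -3 + (1³ - 2*0) = -3 + (1 + 0) = -3 + 1 = -2)
(292013 + (-269*H - 72)) - 207421 = (292013 + (-269*(-2) - 72)) - 207421 = (292013 + (538 - 72)) - 207421 = (292013 + 466) - 207421 = 292479 - 207421 = 85058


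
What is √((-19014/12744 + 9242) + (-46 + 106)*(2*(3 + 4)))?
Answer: √1263248941/354 ≈ 100.40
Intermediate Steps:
√((-19014/12744 + 9242) + (-46 + 106)*(2*(3 + 4))) = √((-19014*1/12744 + 9242) + 60*(2*7)) = √((-3169/2124 + 9242) + 60*14) = √(19626839/2124 + 840) = √(21410999/2124) = √1263248941/354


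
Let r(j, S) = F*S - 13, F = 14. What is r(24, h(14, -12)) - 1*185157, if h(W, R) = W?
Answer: -184974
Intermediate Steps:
r(j, S) = -13 + 14*S (r(j, S) = 14*S - 13 = -13 + 14*S)
r(24, h(14, -12)) - 1*185157 = (-13 + 14*14) - 1*185157 = (-13 + 196) - 185157 = 183 - 185157 = -184974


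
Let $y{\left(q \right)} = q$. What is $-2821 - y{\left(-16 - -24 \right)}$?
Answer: $-2829$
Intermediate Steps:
$-2821 - y{\left(-16 - -24 \right)} = -2821 - \left(-16 - -24\right) = -2821 - \left(-16 + 24\right) = -2821 - 8 = -2829$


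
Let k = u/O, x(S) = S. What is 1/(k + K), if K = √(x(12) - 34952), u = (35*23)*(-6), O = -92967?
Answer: 101821/68476566816 - 19598329*I*√8735/342382834080 ≈ 1.4869e-6 - 0.0053498*I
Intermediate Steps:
u = -4830 (u = 805*(-6) = -4830)
k = 230/4427 (k = -4830/(-92967) = -4830*(-1/92967) = 230/4427 ≈ 0.051954)
K = 2*I*√8735 (K = √(12 - 34952) = √(-34940) = 2*I*√8735 ≈ 186.92*I)
1/(k + K) = 1/(230/4427 + 2*I*√8735)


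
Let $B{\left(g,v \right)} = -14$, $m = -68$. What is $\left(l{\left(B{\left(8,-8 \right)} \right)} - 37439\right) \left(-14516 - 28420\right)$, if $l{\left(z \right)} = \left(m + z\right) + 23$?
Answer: $1610014128$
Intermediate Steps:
$l{\left(z \right)} = -45 + z$ ($l{\left(z \right)} = \left(-68 + z\right) + 23 = -45 + z$)
$\left(l{\left(B{\left(8,-8 \right)} \right)} - 37439\right) \left(-14516 - 28420\right) = \left(\left(-45 - 14\right) - 37439\right) \left(-14516 - 28420\right) = \left(-59 - 37439\right) \left(-42936\right) = \left(-37498\right) \left(-42936\right) = 1610014128$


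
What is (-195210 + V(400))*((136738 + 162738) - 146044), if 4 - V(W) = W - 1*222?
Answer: -29978157888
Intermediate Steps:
V(W) = 226 - W (V(W) = 4 - (W - 1*222) = 4 - (W - 222) = 4 - (-222 + W) = 4 + (222 - W) = 226 - W)
(-195210 + V(400))*((136738 + 162738) - 146044) = (-195210 + (226 - 1*400))*((136738 + 162738) - 146044) = (-195210 + (226 - 400))*(299476 - 146044) = (-195210 - 174)*153432 = -195384*153432 = -29978157888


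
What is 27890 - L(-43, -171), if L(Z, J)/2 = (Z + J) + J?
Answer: 28660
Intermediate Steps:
L(Z, J) = 2*Z + 4*J (L(Z, J) = 2*((Z + J) + J) = 2*((J + Z) + J) = 2*(Z + 2*J) = 2*Z + 4*J)
27890 - L(-43, -171) = 27890 - (2*(-43) + 4*(-171)) = 27890 - (-86 - 684) = 27890 - 1*(-770) = 27890 + 770 = 28660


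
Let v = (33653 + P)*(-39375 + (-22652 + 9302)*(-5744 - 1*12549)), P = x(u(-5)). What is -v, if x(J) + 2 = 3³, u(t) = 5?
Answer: -8223230509650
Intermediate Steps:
x(J) = 25 (x(J) = -2 + 3³ = -2 + 27 = 25)
P = 25
v = 8223230509650 (v = (33653 + 25)*(-39375 + (-22652 + 9302)*(-5744 - 1*12549)) = 33678*(-39375 - 13350*(-5744 - 12549)) = 33678*(-39375 - 13350*(-18293)) = 33678*(-39375 + 244211550) = 33678*244172175 = 8223230509650)
-v = -1*8223230509650 = -8223230509650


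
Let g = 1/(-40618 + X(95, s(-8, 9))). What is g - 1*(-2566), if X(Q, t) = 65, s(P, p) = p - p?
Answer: 104058997/40553 ≈ 2566.0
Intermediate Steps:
s(P, p) = 0
g = -1/40553 (g = 1/(-40618 + 65) = 1/(-40553) = -1/40553 ≈ -2.4659e-5)
g - 1*(-2566) = -1/40553 - 1*(-2566) = -1/40553 + 2566 = 104058997/40553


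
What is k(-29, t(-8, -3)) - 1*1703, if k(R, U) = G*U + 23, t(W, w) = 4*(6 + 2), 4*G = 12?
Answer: -1584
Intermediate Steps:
G = 3 (G = (¼)*12 = 3)
t(W, w) = 32 (t(W, w) = 4*8 = 32)
k(R, U) = 23 + 3*U (k(R, U) = 3*U + 23 = 23 + 3*U)
k(-29, t(-8, -3)) - 1*1703 = (23 + 3*32) - 1*1703 = (23 + 96) - 1703 = 119 - 1703 = -1584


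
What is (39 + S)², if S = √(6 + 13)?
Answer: (39 + √19)² ≈ 1880.0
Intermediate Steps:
S = √19 ≈ 4.3589
(39 + S)² = (39 + √19)²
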